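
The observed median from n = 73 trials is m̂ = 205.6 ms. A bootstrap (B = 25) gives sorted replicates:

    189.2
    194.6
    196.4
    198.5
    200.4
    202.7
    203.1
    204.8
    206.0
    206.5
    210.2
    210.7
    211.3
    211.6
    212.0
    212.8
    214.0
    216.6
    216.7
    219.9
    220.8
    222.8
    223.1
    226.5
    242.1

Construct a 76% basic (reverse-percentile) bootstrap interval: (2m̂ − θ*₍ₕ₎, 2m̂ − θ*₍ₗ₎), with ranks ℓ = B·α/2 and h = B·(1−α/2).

(188.4, 214.8)

Percentile endpoints at ranks 3 and 22: θ*₍3₎ = 196.4, θ*₍22₎ = 222.8.
Basic interval reflects these around m̂:
  lower = 2 × 205.6 − 222.8 = 188.4
  upper = 2 × 205.6 − 196.4 = 214.8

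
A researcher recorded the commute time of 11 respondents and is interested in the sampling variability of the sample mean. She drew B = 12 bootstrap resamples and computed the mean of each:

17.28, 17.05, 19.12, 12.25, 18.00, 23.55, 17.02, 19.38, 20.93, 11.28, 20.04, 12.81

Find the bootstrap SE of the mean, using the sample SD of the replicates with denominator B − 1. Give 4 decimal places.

SE* = 3.6905

Bootstrap SE is the standard deviation of the 12 replicate means.
Mean of replicates: (17.28 + 17.05 + 19.12 + 12.25 + 18.00 + 23.55 + 17.02 + 19.38 + 20.93 + 11.28 + 20.04 + 12.81) / 12 = 208.71000 / 12 = 17.39250
Sum of squared deviations: (−0.11250)² + (−0.34250)² + (+1.72750)² + (−5.14250)² + (+0.60750)² + (+6.15750)² + (−0.37250)² + (+1.98750)² + (+3.53750)² + (−6.11250)² + (+2.64750)² + (−4.58250)² = 149.81742
Variance = 149.81742 / 11 = 13.61977
SE* = √13.61977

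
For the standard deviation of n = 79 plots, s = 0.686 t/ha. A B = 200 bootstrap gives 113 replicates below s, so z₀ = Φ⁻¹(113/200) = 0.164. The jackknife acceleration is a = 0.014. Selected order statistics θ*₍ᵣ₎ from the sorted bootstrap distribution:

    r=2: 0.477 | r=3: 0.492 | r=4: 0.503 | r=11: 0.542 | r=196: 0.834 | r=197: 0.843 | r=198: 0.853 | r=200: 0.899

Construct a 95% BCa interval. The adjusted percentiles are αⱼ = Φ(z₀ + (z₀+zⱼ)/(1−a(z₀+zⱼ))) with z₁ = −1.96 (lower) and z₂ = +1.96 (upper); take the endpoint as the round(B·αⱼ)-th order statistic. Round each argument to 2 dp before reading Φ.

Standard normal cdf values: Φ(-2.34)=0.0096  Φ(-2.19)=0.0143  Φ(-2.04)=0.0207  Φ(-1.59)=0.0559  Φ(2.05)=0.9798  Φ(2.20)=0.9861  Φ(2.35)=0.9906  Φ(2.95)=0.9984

Lower: z₀ + z₁ = 0.164 + (-1.960) = -1.796; 1 − a(z₀+z₁) = 1 − (0.014)(-1.796) = 1.0251; argument = 0.164 + (-1.796)/1.0251 = -1.5879 → -1.59.
α₁ = Φ(-1.59) = 0.0559; rank = round(200 × 0.0559) = 11; θ*₍11₎ = 0.542.
Upper: z₀ + z₂ = 2.124; 1 − a(z₀+z₂) = 0.9703; argument = 2.3531 → 2.35; α₂ = 0.9906; rank = 198; θ*₍198₎ = 0.853.

(0.542, 0.853)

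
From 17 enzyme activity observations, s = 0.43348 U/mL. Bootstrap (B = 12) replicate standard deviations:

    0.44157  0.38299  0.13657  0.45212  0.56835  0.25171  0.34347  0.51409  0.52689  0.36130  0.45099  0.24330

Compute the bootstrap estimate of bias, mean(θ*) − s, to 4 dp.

bias = −0.0440

mean(θ*) = (0.44157 + 0.38299 + 0.13657 + 0.45212 + 0.56835 + 0.25171 + 0.34347 + 0.51409 + 0.52689 + 0.36130 + 0.45099 + 0.24330) / 12 = 0.38945
bias = 0.38945 − 0.43348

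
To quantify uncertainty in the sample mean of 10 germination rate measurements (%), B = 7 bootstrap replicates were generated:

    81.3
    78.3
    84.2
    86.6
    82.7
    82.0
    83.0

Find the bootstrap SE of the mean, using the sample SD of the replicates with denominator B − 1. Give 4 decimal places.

SE* = 2.5583

Bootstrap SE is the standard deviation of the 7 replicate means.
Mean of replicates: (81.3 + 78.3 + 84.2 + 86.6 + 82.7 + 82.0 + 83.0) / 7 = 578.10000 / 7 = 82.58571
Sum of squared deviations: (−1.28571)² + (−4.28571)² + (+1.61429)² + (+4.01429)² + (+0.11429)² + (−0.58571)² + (+0.41429)² = 39.26857
Variance = 39.26857 / 6 = 6.54476
SE* = √6.54476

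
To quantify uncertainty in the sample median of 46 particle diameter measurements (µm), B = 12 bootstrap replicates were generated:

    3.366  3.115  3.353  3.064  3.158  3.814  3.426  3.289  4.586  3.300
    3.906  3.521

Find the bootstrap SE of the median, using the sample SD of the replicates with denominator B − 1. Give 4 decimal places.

SE* = 0.4293

Bootstrap SE is the standard deviation of the 12 replicate medians.
Mean of replicates: (3.366 + 3.115 + 3.353 + 3.064 + 3.158 + 3.814 + 3.426 + 3.289 + 4.586 + 3.300 + 3.906 + 3.521) / 12 = 41.89800 / 12 = 3.49150
Sum of squared deviations: (−0.12550)² + (−0.37650)² + (−0.13850)² + (−0.42750)² + (−0.33350)² + (+0.32250)² + (−0.06550)² + (−0.20250)² + (+1.09450)² + (−0.19150)² + (+0.41450)² + (+0.02950)² = 2.02725
Variance = 2.02725 / 11 = 0.18430
SE* = √0.18430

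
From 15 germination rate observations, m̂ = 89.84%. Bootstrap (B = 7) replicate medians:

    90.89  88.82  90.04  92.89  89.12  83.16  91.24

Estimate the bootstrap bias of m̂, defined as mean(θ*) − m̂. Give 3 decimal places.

mean(θ*) = (90.89 + 88.82 + 90.04 + 92.89 + 89.12 + 83.16 + 91.24) / 7 = 89.4514
bias = 89.4514 − 89.84

bias = −0.389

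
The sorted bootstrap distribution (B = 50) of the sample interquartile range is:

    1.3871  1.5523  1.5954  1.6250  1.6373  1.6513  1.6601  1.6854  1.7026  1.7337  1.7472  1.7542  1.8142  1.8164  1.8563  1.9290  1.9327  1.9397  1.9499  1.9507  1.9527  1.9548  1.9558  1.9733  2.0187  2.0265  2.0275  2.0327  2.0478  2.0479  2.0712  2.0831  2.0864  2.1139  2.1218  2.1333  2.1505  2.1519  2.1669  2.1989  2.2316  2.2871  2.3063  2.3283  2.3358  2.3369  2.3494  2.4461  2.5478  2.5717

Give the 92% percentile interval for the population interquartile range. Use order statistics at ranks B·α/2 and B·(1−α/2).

(1.5523, 2.4461)

α = 0.08; lower rank = 50 × 0.040 = 2; upper rank = 50 × 0.960 = 48.
The 2nd smallest replicate is 1.5523; the 48th is 2.4461.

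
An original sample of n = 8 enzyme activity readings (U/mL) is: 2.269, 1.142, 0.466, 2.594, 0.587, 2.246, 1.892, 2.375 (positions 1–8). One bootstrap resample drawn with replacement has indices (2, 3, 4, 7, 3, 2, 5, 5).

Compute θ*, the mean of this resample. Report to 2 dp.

Resample values: 1.142, 0.466, 2.594, 1.892, 0.466, 1.142, 0.587, 0.587.
Mean = (1.142 + 0.466 + 2.594 + 1.892 + 0.466 + 1.142 + 0.587 + 0.587) / 8 = 8.8760 / 8 = 1.11

θ* = 1.11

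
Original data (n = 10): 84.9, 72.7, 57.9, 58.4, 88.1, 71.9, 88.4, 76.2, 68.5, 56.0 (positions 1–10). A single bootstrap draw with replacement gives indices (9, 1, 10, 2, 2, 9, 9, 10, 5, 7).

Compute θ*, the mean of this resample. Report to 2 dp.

θ* = 72.43

Resample values: 68.5, 84.9, 56.0, 72.7, 72.7, 68.5, 68.5, 56.0, 88.1, 88.4.
Mean = (68.5 + 84.9 + 56.0 + 72.7 + 72.7 + 68.5 + 68.5 + 56.0 + 88.1 + 88.4) / 10 = 724.30 / 10 = 72.43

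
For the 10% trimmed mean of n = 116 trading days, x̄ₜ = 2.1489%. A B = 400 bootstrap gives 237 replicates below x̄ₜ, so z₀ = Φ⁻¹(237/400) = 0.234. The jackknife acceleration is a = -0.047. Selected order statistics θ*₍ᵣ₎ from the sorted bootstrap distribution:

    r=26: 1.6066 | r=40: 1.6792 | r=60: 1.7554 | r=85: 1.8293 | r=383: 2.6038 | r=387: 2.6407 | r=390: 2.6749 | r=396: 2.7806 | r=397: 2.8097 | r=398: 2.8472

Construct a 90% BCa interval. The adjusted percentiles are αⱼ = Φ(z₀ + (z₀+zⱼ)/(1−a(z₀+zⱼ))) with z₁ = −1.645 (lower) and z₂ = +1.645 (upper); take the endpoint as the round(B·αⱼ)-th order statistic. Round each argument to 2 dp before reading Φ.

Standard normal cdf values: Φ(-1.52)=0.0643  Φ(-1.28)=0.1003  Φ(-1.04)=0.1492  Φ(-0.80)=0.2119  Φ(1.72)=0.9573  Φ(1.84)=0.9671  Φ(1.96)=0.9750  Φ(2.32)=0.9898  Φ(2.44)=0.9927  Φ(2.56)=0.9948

Lower: z₀ + z₁ = 0.234 + (-1.645) = -1.411; 1 − a(z₀+z₁) = 1 − (-0.047)(-1.411) = 0.9337; argument = 0.234 + (-1.411)/0.9337 = -1.2772 → -1.28.
α₁ = Φ(-1.28) = 0.1003; rank = round(400 × 0.1003) = 40; θ*₍40₎ = 1.6792.
Upper: z₀ + z₂ = 1.879; 1 − a(z₀+z₂) = 1.0883; argument = 1.9605 → 1.96; α₂ = 0.9750; rank = 390; θ*₍390₎ = 2.6749.

(1.6792, 2.6749)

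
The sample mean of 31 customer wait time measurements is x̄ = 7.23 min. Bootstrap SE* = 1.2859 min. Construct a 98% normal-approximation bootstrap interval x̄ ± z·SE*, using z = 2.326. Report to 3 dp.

(4.239, 10.221)

Margin = 2.326 × 1.2859 = 2.9910
Interval: 7.23 ± 2.9910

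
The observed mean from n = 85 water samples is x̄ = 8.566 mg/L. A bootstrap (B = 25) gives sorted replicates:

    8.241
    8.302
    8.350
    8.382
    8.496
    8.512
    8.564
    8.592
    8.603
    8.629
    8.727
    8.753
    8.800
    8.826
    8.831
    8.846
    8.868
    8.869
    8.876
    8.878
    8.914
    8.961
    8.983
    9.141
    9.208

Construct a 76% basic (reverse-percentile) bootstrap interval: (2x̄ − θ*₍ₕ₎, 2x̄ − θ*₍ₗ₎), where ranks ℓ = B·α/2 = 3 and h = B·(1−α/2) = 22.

(8.171, 8.782)

Percentile endpoints at ranks 3 and 22: θ*₍3₎ = 8.350, θ*₍22₎ = 8.961.
Basic interval reflects these around x̄:
  lower = 2 × 8.566 − 8.961 = 8.171
  upper = 2 × 8.566 − 8.350 = 8.782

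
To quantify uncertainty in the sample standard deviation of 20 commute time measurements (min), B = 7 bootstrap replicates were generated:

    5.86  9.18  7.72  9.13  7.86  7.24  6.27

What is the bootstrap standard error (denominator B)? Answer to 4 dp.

SE* = 1.1859

Bootstrap SE is the standard deviation of the 7 replicate standard deviations.
Mean of replicates: (5.86 + 9.18 + 7.72 + 9.13 + 7.86 + 7.24 + 6.27) / 7 = 53.26000 / 7 = 7.60857
Sum of squared deviations: (−1.74857)² + (+1.57143)² + (+0.11143)² + (+1.52143)² + (+0.25143)² + (−0.36857)² + (−1.33857)² = 9.84489
Variance = 9.84489 / 7 = 1.40641
SE* = √1.40641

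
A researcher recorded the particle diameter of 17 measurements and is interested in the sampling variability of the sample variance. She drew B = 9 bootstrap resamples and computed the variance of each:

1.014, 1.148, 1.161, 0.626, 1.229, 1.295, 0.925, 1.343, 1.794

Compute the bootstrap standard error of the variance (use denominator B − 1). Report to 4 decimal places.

SE* = 0.3200

Bootstrap SE is the standard deviation of the 9 replicate variances.
Mean of replicates: (1.014 + 1.148 + 1.161 + 0.626 + 1.229 + 1.295 + 0.925 + 1.343 + 1.794) / 9 = 10.53500 / 9 = 1.17056
Sum of squared deviations: (−0.15656)² + (−0.02256)² + (−0.00956)² + (−0.54456)² + (+0.05844)² + (+0.12444)² + (−0.24556)² + (+0.17244)² + (+0.62344)² = 0.81927
Variance = 0.81927 / 8 = 0.10241
SE* = √0.10241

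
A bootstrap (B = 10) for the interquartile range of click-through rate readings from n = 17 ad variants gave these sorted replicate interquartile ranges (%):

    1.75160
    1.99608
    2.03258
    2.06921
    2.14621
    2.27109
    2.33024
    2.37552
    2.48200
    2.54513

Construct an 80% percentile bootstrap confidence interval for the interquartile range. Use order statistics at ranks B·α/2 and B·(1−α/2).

α = 0.20; lower rank = 10 × 0.100 = 1; upper rank = 10 × 0.900 = 9.
The 1st smallest replicate is 1.75160; the 9th is 2.48200.

(1.75160, 2.48200)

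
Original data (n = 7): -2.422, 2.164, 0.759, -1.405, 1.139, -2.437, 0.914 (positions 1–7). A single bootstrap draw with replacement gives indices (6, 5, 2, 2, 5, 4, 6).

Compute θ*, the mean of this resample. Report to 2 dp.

Resample values: -2.437, 1.139, 2.164, 2.164, 1.139, -1.405, -2.437.
Mean = ((-2.437) + 1.139 + 2.164 + 2.164 + 1.139 + (-1.405) + (-2.437)) / 7 = 0.3270 / 7 = 0.05

θ* = 0.05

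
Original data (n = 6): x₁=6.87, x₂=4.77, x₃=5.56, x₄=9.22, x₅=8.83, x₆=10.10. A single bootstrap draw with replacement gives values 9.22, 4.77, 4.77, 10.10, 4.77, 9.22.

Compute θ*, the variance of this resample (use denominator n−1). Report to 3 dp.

θ* = 6.853

Mean = 7.1417; sum of squared deviations = 34.2651
s² = 34.2651 / 5 = 6.8530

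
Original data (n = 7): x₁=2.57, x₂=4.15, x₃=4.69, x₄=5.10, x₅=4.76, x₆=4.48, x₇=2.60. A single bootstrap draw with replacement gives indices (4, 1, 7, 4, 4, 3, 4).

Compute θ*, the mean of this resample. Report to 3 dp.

Resample values: 5.10, 2.57, 2.60, 5.10, 5.10, 4.69, 5.10.
Mean = (5.10 + 2.57 + 2.60 + 5.10 + 5.10 + 4.69 + 5.10) / 7 = 30.260 / 7 = 4.323

θ* = 4.323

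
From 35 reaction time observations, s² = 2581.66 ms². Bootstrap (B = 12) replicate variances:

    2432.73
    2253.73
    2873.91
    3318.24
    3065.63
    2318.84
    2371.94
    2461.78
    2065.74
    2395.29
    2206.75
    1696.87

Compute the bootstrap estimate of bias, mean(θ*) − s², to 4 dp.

mean(θ*) = (2432.73 + 2253.73 + 2873.91 + 3318.24 + 3065.63 + 2318.84 + 2371.94 + 2461.78 + 2065.74 + 2395.29 + 2206.75 + 1696.87) / 12 = 2455.12083
bias = 2455.12083 − 2581.66

bias = −126.5392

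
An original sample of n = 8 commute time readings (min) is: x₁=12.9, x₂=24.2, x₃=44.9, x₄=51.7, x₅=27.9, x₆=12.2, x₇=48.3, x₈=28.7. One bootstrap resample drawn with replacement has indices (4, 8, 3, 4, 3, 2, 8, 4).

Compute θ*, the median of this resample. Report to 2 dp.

θ* = 44.90

Resample values: 51.7, 28.7, 44.9, 51.7, 44.9, 24.2, 28.7, 51.7.
Sorted: 24.2, 28.7, 28.7, 44.9, 44.9, 51.7, 51.7, 51.7
Median = average of the two middle values = 44.90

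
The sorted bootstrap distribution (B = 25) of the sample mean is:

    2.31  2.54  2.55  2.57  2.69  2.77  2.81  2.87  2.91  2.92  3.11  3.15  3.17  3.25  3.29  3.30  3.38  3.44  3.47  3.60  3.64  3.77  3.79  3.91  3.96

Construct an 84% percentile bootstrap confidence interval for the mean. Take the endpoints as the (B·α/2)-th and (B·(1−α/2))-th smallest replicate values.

(2.54, 3.79)

α = 0.16; lower rank = 25 × 0.080 = 2; upper rank = 25 × 0.920 = 23.
The 2nd smallest replicate is 2.54; the 23rd is 3.79.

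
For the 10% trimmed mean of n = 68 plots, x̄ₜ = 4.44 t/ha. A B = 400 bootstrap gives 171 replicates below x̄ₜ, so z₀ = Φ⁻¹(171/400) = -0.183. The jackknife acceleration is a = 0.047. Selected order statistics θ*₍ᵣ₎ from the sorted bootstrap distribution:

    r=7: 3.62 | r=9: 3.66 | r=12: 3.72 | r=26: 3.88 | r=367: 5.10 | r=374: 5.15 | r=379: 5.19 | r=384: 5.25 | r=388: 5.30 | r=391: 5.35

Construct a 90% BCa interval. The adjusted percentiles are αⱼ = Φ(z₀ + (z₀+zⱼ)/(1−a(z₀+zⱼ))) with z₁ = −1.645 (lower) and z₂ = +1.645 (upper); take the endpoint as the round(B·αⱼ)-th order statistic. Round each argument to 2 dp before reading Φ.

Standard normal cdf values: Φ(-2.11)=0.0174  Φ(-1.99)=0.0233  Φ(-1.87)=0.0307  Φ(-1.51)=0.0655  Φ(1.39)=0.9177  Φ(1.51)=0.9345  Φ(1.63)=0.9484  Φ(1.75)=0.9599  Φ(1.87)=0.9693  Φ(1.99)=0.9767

(3.72, 5.10)

Lower: z₀ + z₁ = -0.183 + (-1.645) = -1.828; 1 − a(z₀+z₁) = 1 − (0.047)(-1.828) = 1.0859; argument = -0.183 + (-1.828)/1.0859 = -1.8664 → -1.87.
α₁ = Φ(-1.87) = 0.0307; rank = round(400 × 0.0307) = 12; θ*₍12₎ = 3.72.
Upper: z₀ + z₂ = 1.462; 1 − a(z₀+z₂) = 0.9313; argument = 1.3869 → 1.39; α₂ = 0.9177; rank = 367; θ*₍367₎ = 5.10.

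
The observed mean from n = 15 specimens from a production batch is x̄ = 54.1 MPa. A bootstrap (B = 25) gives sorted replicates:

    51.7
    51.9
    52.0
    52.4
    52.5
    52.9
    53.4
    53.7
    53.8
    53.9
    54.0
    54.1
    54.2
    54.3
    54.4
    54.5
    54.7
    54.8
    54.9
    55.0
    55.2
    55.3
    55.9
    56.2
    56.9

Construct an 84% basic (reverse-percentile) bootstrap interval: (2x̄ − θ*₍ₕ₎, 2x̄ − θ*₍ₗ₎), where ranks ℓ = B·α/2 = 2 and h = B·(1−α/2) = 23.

Percentile endpoints at ranks 2 and 23: θ*₍2₎ = 51.9, θ*₍23₎ = 55.9.
Basic interval reflects these around x̄:
  lower = 2 × 54.1 − 55.9 = 52.3
  upper = 2 × 54.1 − 51.9 = 56.3

(52.3, 56.3)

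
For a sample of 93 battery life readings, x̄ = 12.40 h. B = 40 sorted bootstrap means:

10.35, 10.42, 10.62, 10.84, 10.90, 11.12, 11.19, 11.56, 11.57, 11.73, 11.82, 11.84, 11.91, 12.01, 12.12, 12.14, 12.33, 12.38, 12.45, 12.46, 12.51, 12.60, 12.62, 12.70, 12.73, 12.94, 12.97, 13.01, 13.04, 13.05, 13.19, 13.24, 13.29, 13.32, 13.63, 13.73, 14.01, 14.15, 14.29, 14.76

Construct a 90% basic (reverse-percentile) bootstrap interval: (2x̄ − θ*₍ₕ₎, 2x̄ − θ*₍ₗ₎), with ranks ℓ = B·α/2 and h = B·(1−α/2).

(10.65, 14.38)

Percentile endpoints at ranks 2 and 38: θ*₍2₎ = 10.42, θ*₍38₎ = 14.15.
Basic interval reflects these around x̄:
  lower = 2 × 12.40 − 14.15 = 10.65
  upper = 2 × 12.40 − 10.42 = 14.38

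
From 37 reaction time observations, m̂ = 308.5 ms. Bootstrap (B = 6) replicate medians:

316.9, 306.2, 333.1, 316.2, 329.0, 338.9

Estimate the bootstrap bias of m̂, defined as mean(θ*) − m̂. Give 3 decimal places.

bias = +14.883

mean(θ*) = (316.9 + 306.2 + 333.1 + 316.2 + 329.0 + 338.9) / 6 = 323.3833
bias = 323.3833 − 308.5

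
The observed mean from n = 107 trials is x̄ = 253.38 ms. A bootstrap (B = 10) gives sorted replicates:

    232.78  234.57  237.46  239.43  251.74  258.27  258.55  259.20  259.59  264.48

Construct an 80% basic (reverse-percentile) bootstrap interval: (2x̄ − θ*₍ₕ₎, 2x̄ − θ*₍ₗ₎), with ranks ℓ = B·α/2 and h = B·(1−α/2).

(247.17, 273.98)

Percentile endpoints at ranks 1 and 9: θ*₍1₎ = 232.78, θ*₍9₎ = 259.59.
Basic interval reflects these around x̄:
  lower = 2 × 253.38 − 259.59 = 247.17
  upper = 2 × 253.38 − 232.78 = 273.98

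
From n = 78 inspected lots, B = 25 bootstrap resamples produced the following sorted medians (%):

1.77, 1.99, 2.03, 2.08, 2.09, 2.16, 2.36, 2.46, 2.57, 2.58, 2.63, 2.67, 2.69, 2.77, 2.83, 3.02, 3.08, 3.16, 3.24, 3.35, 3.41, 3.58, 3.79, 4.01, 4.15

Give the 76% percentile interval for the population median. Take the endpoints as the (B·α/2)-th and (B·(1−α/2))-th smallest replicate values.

(2.03, 3.58)

α = 0.24; lower rank = 25 × 0.120 = 3; upper rank = 25 × 0.880 = 22.
The 3rd smallest replicate is 2.03; the 22nd is 3.58.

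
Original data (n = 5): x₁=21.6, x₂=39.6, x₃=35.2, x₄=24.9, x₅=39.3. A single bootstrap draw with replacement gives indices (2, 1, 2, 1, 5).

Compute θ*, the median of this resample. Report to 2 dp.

Resample values: 39.6, 21.6, 39.6, 21.6, 39.3.
Sorted: 21.6, 21.6, 39.3, 39.6, 39.6
Median = middle value = 39.30

θ* = 39.30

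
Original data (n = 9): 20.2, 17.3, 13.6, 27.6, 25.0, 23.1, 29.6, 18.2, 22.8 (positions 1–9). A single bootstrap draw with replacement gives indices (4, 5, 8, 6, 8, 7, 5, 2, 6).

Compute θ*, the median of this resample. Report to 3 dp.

θ* = 23.100

Resample values: 27.6, 25.0, 18.2, 23.1, 18.2, 29.6, 25.0, 17.3, 23.1.
Sorted: 17.3, 18.2, 18.2, 23.1, 23.1, 25.0, 25.0, 27.6, 29.6
Median = middle value = 23.100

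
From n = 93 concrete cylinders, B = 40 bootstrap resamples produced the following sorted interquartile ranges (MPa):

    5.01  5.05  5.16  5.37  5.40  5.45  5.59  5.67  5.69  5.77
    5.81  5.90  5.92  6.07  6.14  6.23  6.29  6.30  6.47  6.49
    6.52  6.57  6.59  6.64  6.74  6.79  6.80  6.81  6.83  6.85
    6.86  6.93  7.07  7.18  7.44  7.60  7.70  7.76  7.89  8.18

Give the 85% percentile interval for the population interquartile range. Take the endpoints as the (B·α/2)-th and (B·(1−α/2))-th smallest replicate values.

(5.16, 7.70)

α = 0.15; lower rank = 40 × 0.075 = 3; upper rank = 40 × 0.925 = 37.
The 3rd smallest replicate is 5.16; the 37th is 7.70.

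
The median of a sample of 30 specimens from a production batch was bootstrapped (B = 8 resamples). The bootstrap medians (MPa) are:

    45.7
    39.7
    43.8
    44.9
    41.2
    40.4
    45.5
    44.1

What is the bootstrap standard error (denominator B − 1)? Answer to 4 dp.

SE* = 2.3808

Bootstrap SE is the standard deviation of the 8 replicate medians.
Mean of replicates: (45.7 + 39.7 + 43.8 + 44.9 + 41.2 + 40.4 + 45.5 + 44.1) / 8 = 345.30000 / 8 = 43.16250
Sum of squared deviations: (+2.53750)² + (−3.46250)² + (+0.63750)² + (+1.73750)² + (−1.96250)² + (−2.76250)² + (+2.33750)² + (+0.93750)² = 39.67875
Variance = 39.67875 / 7 = 5.66839
SE* = √5.66839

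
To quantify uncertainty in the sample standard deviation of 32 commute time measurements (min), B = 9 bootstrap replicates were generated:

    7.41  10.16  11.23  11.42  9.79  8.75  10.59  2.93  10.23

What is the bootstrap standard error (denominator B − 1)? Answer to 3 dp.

Bootstrap SE is the standard deviation of the 9 replicate standard deviations.
Mean of replicates: (7.41 + 10.16 + 11.23 + 11.42 + 9.79 + 8.75 + 10.59 + 2.93 + 10.23) / 9 = 82.5100 / 9 = 9.1678
Sum of squared deviations: (−1.7578)² + (+0.9922)² + (+2.0622)² + (+2.2522)² + (+0.6222)² + (−0.4178)² + (+1.4222)² + (−6.2378)² + (+1.0622)² = 56.0222
Variance = 56.0222 / 8 = 7.0028
SE* = √7.0028

SE* = 2.646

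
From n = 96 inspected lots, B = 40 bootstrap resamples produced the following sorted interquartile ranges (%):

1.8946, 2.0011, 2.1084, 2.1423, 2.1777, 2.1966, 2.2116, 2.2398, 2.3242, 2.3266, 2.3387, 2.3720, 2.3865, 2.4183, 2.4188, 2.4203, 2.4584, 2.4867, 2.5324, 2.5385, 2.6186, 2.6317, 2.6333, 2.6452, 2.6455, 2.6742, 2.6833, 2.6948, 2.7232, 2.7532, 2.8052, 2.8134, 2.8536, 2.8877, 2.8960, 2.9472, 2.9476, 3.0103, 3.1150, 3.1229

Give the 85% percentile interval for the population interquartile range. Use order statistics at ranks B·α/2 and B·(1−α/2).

α = 0.15; lower rank = 40 × 0.075 = 3; upper rank = 40 × 0.925 = 37.
The 3rd smallest replicate is 2.1084; the 37th is 2.9476.

(2.1084, 2.9476)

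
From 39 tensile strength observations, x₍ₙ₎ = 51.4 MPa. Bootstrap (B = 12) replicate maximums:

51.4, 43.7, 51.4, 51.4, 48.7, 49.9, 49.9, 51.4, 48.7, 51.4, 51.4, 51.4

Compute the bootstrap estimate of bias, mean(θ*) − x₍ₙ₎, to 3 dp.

bias = −1.342

mean(θ*) = (51.4 + 43.7 + 51.4 + 51.4 + 48.7 + 49.9 + 49.9 + 51.4 + 48.7 + 51.4 + 51.4 + 51.4) / 12 = 50.0583
bias = 50.0583 − 51.4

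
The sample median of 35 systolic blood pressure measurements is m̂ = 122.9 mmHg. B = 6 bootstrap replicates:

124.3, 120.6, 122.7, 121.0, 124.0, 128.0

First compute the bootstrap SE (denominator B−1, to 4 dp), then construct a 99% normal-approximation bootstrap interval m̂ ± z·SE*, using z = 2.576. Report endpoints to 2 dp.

Mean of replicates = 123.4333; sum of squared deviations = 36.4133; SE* = √(36.4133/5) = 2.6986
Margin = 2.576 × 2.6986 = 6.952
Interval: 122.9 ± 6.952

(115.95, 129.85)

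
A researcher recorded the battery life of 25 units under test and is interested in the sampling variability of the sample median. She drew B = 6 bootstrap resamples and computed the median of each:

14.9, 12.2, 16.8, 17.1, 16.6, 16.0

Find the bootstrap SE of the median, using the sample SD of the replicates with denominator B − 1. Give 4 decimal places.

Bootstrap SE is the standard deviation of the 6 replicate medians.
Mean of replicates: (14.9 + 12.2 + 16.8 + 17.1 + 16.6 + 16.0) / 6 = 93.60000 / 6 = 15.60000
Sum of squared deviations: (−0.70000)² + (−3.40000)² + (+1.20000)² + (+1.50000)² + (+1.00000)² + (+0.40000)² = 16.90000
Variance = 16.90000 / 5 = 3.38000
SE* = √3.38000

SE* = 1.8385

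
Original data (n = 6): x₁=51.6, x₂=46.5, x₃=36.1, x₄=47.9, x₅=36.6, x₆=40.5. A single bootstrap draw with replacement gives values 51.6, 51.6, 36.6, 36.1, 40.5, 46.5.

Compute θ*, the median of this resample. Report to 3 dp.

θ* = 43.500

Sorted: 36.1, 36.6, 40.5, 46.5, 51.6, 51.6
Median = average of the two middle values = 43.500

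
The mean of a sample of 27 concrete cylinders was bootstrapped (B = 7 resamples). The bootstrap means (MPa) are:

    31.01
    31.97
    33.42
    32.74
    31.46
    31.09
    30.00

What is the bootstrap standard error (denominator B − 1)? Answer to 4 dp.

Bootstrap SE is the standard deviation of the 7 replicate means.
Mean of replicates: (31.01 + 31.97 + 33.42 + 32.74 + 31.46 + 31.09 + 30.00) / 7 = 221.69000 / 7 = 31.67000
Sum of squared deviations: (−0.66000)² + (+0.30000)² + (+1.75000)² + (+1.07000)² + (−0.21000)² + (−0.58000)² + (−1.67000)² = 7.90240
Variance = 7.90240 / 6 = 1.31707
SE* = √1.31707

SE* = 1.1476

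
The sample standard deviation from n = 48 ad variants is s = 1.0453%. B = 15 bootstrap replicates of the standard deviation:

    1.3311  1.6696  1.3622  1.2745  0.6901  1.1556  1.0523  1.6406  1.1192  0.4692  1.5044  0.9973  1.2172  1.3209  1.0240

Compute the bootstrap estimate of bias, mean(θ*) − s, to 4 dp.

bias = +0.1432

mean(θ*) = (1.3311 + 1.6696 + 1.3622 + 1.2745 + 0.6901 + 1.1556 + 1.0523 + 1.6406 + 1.1192 + 0.4692 + 1.5044 + 0.9973 + 1.2172 + 1.3209 + 1.0240) / 15 = 1.188547
bias = 1.188547 − 1.0453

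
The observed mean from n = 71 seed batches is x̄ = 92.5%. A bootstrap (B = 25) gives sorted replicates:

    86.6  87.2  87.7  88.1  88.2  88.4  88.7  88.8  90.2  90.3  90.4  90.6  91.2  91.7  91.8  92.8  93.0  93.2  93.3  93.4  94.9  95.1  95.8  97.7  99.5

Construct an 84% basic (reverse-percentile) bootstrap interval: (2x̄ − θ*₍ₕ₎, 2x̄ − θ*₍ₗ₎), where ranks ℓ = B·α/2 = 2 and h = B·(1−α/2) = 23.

Percentile endpoints at ranks 2 and 23: θ*₍2₎ = 87.2, θ*₍23₎ = 95.8.
Basic interval reflects these around x̄:
  lower = 2 × 92.5 − 95.8 = 89.2
  upper = 2 × 92.5 − 87.2 = 97.8

(89.2, 97.8)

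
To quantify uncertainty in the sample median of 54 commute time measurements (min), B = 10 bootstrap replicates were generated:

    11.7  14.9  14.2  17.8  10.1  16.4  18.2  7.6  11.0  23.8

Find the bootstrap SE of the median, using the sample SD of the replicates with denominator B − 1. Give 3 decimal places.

SE* = 4.737

Bootstrap SE is the standard deviation of the 10 replicate medians.
Mean of replicates: (11.7 + 14.9 + 14.2 + 17.8 + 10.1 + 16.4 + 18.2 + 7.6 + 11.0 + 23.8) / 10 = 145.7000 / 10 = 14.5700
Sum of squared deviations: (−2.8700)² + (+0.3300)² + (−0.3700)² + (+3.2300)² + (−4.4700)² + (+1.8300)² + (+3.6300)² + (−6.9700)² + (−3.5700)² + (+9.2300)² = 201.9410
Variance = 201.9410 / 9 = 22.4379
SE* = √22.4379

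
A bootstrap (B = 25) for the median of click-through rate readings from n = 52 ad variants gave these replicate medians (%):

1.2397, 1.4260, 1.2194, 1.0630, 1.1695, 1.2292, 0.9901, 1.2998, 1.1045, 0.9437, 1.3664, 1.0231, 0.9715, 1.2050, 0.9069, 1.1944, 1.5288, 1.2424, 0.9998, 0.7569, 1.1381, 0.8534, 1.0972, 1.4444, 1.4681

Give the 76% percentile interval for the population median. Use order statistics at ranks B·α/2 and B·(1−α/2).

(0.9069, 1.4260)

Sorted replicates: 0.7569, 0.8534, 0.9069, 0.9437, 0.9715, 0.9901, 0.9998, 1.0231, 1.0630, 1.0972, 1.1045, 1.1381, 1.1695, 1.1944, 1.2050, 1.2194, 1.2292, 1.2397, 1.2424, 1.2998, 1.3664, 1.4260, 1.4444, 1.4681, 1.5288
α = 0.24; lower rank = 25 × 0.120 = 3; upper rank = 25 × 0.880 = 22.
The 3rd smallest replicate is 0.9069; the 22nd is 1.4260.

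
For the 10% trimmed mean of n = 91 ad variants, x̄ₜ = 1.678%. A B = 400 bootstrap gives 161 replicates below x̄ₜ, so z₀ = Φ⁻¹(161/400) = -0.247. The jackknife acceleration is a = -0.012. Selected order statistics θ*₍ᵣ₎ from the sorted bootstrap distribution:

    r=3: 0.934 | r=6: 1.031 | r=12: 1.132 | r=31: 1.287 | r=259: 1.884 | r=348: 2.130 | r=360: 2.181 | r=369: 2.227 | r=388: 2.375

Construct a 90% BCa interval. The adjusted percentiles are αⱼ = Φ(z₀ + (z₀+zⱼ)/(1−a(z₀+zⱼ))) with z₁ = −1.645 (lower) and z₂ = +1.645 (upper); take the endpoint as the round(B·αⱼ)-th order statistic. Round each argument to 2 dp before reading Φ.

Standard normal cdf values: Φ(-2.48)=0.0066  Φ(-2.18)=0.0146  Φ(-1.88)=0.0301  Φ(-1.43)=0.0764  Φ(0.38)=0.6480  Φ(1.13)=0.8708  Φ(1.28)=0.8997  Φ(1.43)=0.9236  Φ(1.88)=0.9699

Lower: z₀ + z₁ = -0.247 + (-1.645) = -1.892; 1 − a(z₀+z₁) = 1 − (-0.012)(-1.892) = 0.9773; argument = -0.247 + (-1.892)/0.9773 = -2.1830 → -2.18.
α₁ = Φ(-2.18) = 0.0146; rank = round(400 × 0.0146) = 6; θ*₍6₎ = 1.031.
Upper: z₀ + z₂ = 1.398; 1 − a(z₀+z₂) = 1.0168; argument = 1.1279 → 1.13; α₂ = 0.8708; rank = 348; θ*₍348₎ = 2.130.

(1.031, 2.130)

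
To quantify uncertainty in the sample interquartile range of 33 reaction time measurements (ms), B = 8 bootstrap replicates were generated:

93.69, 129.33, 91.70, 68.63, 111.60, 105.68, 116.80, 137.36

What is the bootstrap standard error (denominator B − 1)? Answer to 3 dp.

SE* = 22.112

Bootstrap SE is the standard deviation of the 8 replicate interquartile ranges.
Mean of replicates: (93.69 + 129.33 + 91.70 + 68.63 + 111.60 + 105.68 + 116.80 + 137.36) / 8 = 854.7900 / 8 = 106.8487
Sum of squared deviations: (−13.1587)² + (+22.4813)² + (−15.1487)² + (−38.2188)² + (+4.7512)² + (−1.1687)² + (+9.9513)² + (+30.5113)² = 3422.6209
Variance = 3422.6209 / 7 = 488.9458
SE* = √488.9458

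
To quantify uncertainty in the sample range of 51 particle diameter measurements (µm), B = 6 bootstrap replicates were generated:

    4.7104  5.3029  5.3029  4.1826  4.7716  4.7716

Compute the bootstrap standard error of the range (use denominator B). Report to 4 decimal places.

SE* = 0.3845

Bootstrap SE is the standard deviation of the 6 replicate ranges.
Mean of replicates: (4.7104 + 5.3029 + 5.3029 + 4.1826 + 4.7716 + 4.7716) / 6 = 29.04200 / 6 = 4.84033
Sum of squared deviations: (−0.12993)² + (+0.46257)² + (+0.46257)² + (−0.65773)² + (−0.06873)² + (−0.06873)² = 0.88688
Variance = 0.88688 / 6 = 0.14781
SE* = √0.14781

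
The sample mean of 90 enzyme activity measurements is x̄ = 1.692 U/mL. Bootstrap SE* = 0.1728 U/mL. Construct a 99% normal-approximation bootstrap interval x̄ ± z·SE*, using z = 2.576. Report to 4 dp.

Margin = 2.576 × 0.1728 = 0.44513
Interval: 1.692 ± 0.44513

(1.2469, 2.1371)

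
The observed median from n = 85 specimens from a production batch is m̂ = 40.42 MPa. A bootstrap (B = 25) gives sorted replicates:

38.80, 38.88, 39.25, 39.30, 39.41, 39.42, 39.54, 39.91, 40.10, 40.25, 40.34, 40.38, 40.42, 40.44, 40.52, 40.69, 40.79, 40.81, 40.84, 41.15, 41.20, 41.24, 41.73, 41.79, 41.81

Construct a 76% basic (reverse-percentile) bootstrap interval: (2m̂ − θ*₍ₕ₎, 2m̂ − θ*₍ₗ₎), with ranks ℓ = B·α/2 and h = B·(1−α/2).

Percentile endpoints at ranks 3 and 22: θ*₍3₎ = 39.25, θ*₍22₎ = 41.24.
Basic interval reflects these around m̂:
  lower = 2 × 40.42 − 41.24 = 39.60
  upper = 2 × 40.42 − 39.25 = 41.59

(39.60, 41.59)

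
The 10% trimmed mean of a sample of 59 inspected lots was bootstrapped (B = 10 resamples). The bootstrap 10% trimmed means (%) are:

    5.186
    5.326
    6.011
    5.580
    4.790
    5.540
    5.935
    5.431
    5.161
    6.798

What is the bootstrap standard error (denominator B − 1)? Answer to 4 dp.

Bootstrap SE is the standard deviation of the 10 replicate 10% trimmed means.
Mean of replicates: (5.186 + 5.326 + 6.011 + 5.580 + 4.790 + 5.540 + 5.935 + 5.431 + 5.161 + 6.798) / 10 = 55.75800 / 10 = 5.57580
Sum of squared deviations: (−0.38980)² + (−0.24980)² + (+0.43520)² + (+0.00420)² + (−0.78580)² + (−0.03580)² + (+0.35920)² + (−0.14480)² + (−0.41480)² + (+1.22220)² = 2.83835
Variance = 2.83835 / 9 = 0.31537
SE* = √0.31537

SE* = 0.5616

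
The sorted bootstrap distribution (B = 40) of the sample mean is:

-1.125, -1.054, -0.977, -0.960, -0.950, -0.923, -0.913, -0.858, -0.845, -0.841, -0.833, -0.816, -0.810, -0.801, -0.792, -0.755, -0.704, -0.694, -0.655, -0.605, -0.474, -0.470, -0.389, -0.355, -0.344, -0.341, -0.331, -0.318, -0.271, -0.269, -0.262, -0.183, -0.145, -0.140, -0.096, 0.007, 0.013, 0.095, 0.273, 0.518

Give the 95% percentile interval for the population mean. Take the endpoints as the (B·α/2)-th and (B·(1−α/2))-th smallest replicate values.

(-1.125, 0.273)

α = 0.05; lower rank = 40 × 0.025 = 1; upper rank = 40 × 0.975 = 39.
The 1st smallest replicate is -1.125; the 39th is 0.273.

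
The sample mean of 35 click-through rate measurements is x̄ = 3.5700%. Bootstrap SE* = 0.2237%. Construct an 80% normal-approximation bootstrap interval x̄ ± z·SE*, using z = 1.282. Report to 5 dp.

Margin = 1.282 × 0.2237 = 0.286783
Interval: 3.5700 ± 0.286783

(3.28322, 3.85678)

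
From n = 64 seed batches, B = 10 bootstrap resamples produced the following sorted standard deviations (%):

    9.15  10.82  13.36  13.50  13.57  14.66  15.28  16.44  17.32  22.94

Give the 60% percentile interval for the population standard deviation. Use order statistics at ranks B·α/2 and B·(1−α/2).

(10.82, 16.44)

α = 0.40; lower rank = 10 × 0.200 = 2; upper rank = 10 × 0.800 = 8.
The 2nd smallest replicate is 10.82; the 8th is 16.44.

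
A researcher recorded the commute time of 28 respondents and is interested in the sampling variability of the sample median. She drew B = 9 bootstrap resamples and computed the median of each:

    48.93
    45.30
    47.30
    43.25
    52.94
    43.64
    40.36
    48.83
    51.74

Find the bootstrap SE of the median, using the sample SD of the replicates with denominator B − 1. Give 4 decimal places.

SE* = 4.1411

Bootstrap SE is the standard deviation of the 9 replicate medians.
Mean of replicates: (48.93 + 45.30 + 47.30 + 43.25 + 52.94 + 43.64 + 40.36 + 48.83 + 51.74) / 9 = 422.29000 / 9 = 46.92111
Sum of squared deviations: (+2.00889)² + (−1.62111)² + (+0.37889)² + (−3.67111)² + (+6.01889)² + (−3.28111)² + (−6.56111)² + (+1.90889)² + (+4.81889)² = 137.19069
Variance = 137.19069 / 8 = 17.14884
SE* = √17.14884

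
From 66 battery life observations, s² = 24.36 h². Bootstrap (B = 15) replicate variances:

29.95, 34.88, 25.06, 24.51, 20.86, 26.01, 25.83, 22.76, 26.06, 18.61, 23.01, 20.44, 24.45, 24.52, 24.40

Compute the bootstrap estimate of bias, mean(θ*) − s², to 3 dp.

mean(θ*) = (29.95 + 34.88 + 25.06 + 24.51 + 20.86 + 26.01 + 25.83 + 22.76 + 26.06 + 18.61 + 23.01 + 20.44 + 24.45 + 24.52 + 24.40) / 15 = 24.7567
bias = 24.7567 − 24.36

bias = +0.397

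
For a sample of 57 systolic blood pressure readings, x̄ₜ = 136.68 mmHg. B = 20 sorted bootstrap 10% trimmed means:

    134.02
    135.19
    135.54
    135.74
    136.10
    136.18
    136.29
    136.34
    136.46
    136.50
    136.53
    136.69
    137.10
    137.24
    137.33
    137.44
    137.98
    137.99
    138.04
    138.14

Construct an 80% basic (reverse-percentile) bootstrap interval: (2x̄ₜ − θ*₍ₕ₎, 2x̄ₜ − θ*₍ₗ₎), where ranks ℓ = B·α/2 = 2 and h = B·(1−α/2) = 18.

(135.37, 138.17)

Percentile endpoints at ranks 2 and 18: θ*₍2₎ = 135.19, θ*₍18₎ = 137.99.
Basic interval reflects these around x̄ₜ:
  lower = 2 × 136.68 − 137.99 = 135.37
  upper = 2 × 136.68 − 135.19 = 138.17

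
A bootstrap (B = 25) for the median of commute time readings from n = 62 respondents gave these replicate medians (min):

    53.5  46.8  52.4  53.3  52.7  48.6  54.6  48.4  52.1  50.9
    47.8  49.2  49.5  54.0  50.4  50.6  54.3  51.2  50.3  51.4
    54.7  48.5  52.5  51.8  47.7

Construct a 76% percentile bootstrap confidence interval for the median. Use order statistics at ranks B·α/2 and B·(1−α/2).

Sorted replicates: 46.8, 47.7, 47.8, 48.4, 48.5, 48.6, 49.2, 49.5, 50.3, 50.4, 50.6, 50.9, 51.2, 51.4, 51.8, 52.1, 52.4, 52.5, 52.7, 53.3, 53.5, 54.0, 54.3, 54.6, 54.7
α = 0.24; lower rank = 25 × 0.120 = 3; upper rank = 25 × 0.880 = 22.
The 3rd smallest replicate is 47.8; the 22nd is 54.0.

(47.8, 54.0)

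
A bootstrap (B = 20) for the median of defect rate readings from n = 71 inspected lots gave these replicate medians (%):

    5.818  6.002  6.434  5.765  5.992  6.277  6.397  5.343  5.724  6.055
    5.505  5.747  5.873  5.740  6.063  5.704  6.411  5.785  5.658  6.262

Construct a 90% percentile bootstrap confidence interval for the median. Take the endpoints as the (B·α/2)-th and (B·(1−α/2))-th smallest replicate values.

Sorted replicates: 5.343, 5.505, 5.658, 5.704, 5.724, 5.740, 5.747, 5.765, 5.785, 5.818, 5.873, 5.992, 6.002, 6.055, 6.063, 6.262, 6.277, 6.397, 6.411, 6.434
α = 0.10; lower rank = 20 × 0.050 = 1; upper rank = 20 × 0.950 = 19.
The 1st smallest replicate is 5.343; the 19th is 6.411.

(5.343, 6.411)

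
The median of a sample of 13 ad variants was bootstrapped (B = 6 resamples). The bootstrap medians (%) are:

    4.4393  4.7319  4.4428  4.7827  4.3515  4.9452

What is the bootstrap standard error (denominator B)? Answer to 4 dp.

Bootstrap SE is the standard deviation of the 6 replicate medians.
Mean of replicates: (4.4393 + 4.7319 + 4.4428 + 4.7827 + 4.3515 + 4.9452) / 6 = 27.69340 / 6 = 4.61557
Sum of squared deviations: (−0.17627)² + (+0.11633)² + (−0.17277)² + (+0.16713)² + (−0.26407)² + (+0.32963)² = 0.28077
Variance = 0.28077 / 6 = 0.04680
SE* = √0.04680

SE* = 0.2163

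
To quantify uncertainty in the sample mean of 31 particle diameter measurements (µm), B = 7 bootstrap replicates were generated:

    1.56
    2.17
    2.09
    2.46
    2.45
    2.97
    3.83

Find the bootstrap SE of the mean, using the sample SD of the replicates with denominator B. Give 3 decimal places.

SE* = 0.671

Bootstrap SE is the standard deviation of the 7 replicate means.
Mean of replicates: (1.56 + 2.17 + 2.09 + 2.46 + 2.45 + 2.97 + 3.83) / 7 = 17.5300 / 7 = 2.5043
Sum of squared deviations: (−0.9443)² + (−0.3343)² + (−0.4143)² + (−0.0443)² + (−0.0543)² + (+0.4657)² + (+1.3257)² = 3.1544
Variance = 3.1544 / 7 = 0.4506
SE* = √0.4506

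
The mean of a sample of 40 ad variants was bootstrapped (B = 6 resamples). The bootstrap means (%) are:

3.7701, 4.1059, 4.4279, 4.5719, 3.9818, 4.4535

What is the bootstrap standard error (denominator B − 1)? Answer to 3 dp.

Bootstrap SE is the standard deviation of the 6 replicate means.
Mean of replicates: (3.7701 + 4.1059 + 4.4279 + 4.5719 + 3.9818 + 4.4535) / 6 = 25.31110 / 6 = 4.21852
Sum of squared deviations: (−0.44842)² + (−0.11262)² + (+0.20938)² + (+0.35338)² + (−0.23672)² + (+0.23498)² = 0.49373
Variance = 0.49373 / 5 = 0.09875
SE* = √0.09875

SE* = 0.314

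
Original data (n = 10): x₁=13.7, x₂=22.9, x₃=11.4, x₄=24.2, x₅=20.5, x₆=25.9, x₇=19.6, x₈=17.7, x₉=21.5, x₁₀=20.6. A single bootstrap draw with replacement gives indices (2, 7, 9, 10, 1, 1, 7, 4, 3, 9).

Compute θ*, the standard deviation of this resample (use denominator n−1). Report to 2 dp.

Resample values: 22.9, 19.6, 21.5, 20.6, 13.7, 13.7, 19.6, 24.2, 11.4, 21.5.
Mean = 18.8700; sum of squared deviations = 171.8010
s² = 171.8010 / 9 = 19.0890
s = √19.0890 = 4.37

θ* = 4.37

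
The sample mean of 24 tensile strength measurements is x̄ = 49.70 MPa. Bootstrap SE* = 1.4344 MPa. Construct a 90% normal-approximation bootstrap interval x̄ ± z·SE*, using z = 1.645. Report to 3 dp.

Margin = 1.645 × 1.4344 = 2.3596
Interval: 49.70 ± 2.3596

(47.340, 52.060)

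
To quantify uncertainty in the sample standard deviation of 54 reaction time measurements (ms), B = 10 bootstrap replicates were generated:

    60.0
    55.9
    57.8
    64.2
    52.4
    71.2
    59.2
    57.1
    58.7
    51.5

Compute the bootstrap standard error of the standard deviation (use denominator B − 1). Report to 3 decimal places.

Bootstrap SE is the standard deviation of the 10 replicate standard deviations.
Mean of replicates: (60.0 + 55.9 + 57.8 + 64.2 + 52.4 + 71.2 + 59.2 + 57.1 + 58.7 + 51.5) / 10 = 588.0000 / 10 = 58.8000
Sum of squared deviations: (+1.2000)² + (−2.9000)² + (−1.0000)² + (+5.4000)² + (−6.4000)² + (+12.4000)² + (+0.4000)² + (−1.7000)² + (−0.1000)² + (−7.3000)² = 291.0800
Variance = 291.0800 / 9 = 32.3422
SE* = √32.3422

SE* = 5.687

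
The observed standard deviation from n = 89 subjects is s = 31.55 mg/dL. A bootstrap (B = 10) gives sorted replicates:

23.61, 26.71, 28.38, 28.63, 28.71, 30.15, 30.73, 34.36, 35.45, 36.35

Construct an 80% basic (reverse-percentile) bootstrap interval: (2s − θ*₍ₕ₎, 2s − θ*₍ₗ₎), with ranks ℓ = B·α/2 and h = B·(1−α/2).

(27.65, 39.49)

Percentile endpoints at ranks 1 and 9: θ*₍1₎ = 23.61, θ*₍9₎ = 35.45.
Basic interval reflects these around s:
  lower = 2 × 31.55 − 35.45 = 27.65
  upper = 2 × 31.55 − 23.61 = 39.49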